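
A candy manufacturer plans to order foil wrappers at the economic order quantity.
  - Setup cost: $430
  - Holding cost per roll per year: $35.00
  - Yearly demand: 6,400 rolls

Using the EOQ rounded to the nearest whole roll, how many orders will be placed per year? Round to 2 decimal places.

2DS/H = 2·6,400·430/35 = 157,257.14
EOQ = √157,257.14 ≈ 396.56 → Q = 397
Orders per year = D/Q = 6,400 / 397 = 16.121

16.12 orders per year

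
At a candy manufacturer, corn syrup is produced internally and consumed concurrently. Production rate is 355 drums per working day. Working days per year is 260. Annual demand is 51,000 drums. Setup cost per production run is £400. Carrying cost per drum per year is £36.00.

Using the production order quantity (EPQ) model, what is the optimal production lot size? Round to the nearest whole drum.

d = 51,000/260 = 196.1538 drums/day;  effective holding cost H(1 − d/p) = 36·(1 − 196.1538/355) = 16.10834
Q* = √(2DS / H_eff) = √(2·51,000·400 / 16.10834) ≈ 1,591.49

1,591 drums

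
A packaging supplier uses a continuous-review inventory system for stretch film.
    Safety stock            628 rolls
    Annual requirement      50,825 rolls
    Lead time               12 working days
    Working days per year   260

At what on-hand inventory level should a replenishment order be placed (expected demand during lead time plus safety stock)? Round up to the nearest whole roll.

Daily demand d = 50,825 / 260 = 195.481 rolls/day
Demand during lead time = 195.481 × 12 = 2,345.77
Reorder point = 2,345.77 + 628 = 2,973.77 → round up

2,974 rolls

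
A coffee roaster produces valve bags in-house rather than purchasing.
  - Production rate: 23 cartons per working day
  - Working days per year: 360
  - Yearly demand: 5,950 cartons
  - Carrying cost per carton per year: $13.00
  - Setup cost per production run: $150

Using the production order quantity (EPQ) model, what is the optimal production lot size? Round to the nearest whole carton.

699 cartons

Daily demand d = 5,950/360 = 16.528; p = 23; 1 − d/p = 0.28140
EPQ = √(2DS / (H(1 − d/p)))
    = √(2 × 5,950 × 150 / (13 × 0.28140)) ≈ 698.53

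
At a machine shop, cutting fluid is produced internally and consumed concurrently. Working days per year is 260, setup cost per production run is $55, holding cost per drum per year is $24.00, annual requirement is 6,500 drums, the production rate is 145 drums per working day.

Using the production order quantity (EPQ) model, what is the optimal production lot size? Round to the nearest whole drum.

190 drums

Daily demand d = 6,500/260 = 25.000; p = 145; 1 − d/p = 0.82759
EPQ = √(2DS / (H(1 − d/p)))
    = √(2 × 6,500 × 55 / (24 × 0.82759)) ≈ 189.73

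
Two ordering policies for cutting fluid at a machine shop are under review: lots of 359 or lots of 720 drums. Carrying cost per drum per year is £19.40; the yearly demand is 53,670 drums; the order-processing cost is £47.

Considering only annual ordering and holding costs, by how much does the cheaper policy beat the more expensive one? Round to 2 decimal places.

£21.28

Annual cost at Q: ordering D·S/Q plus holding Q·H/2.
TC(359) = (53,670/359)×47 + (359/2)×19.4 = £10,508.73
TC(720) = (53,670/720)×47 + (720/2)×19.4 = £10,487.46
Lots of 720 are cheaper by £21.28.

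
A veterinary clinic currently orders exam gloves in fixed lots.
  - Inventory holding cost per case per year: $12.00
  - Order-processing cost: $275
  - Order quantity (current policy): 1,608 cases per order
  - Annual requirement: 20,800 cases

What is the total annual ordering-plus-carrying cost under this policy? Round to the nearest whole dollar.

$13,205

Ordering: D/Q × S = 20,800/1,608 × $275 = $3,557.21
Holding:  Q/2 × H = 1,608/2 × $12 = $9,648.00
Total = $3,557.21 + $9,648.00 = $13,205.21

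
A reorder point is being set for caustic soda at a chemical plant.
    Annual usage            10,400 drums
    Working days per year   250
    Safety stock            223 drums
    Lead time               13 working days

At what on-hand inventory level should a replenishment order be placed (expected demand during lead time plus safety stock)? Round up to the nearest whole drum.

Daily demand d = 10,400 / 250 = 41.600 drums/day
Demand during lead time = 41.600 × 13 = 540.80
Reorder point = 540.80 + 223 = 763.80 → round up

764 drums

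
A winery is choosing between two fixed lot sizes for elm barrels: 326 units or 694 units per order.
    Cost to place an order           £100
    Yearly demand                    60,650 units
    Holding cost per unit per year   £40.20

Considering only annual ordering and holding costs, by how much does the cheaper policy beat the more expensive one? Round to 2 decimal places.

For each Q, cost = (D/Q)·S + (Q/2)·H.
TC(326) = (60,650/326)×100 + (326/2)×40.2 = £25,156.89
TC(694) = (60,650/694)×100 + (694/2)×40.2 = £22,688.59
Lots of 694 are cheaper by £2,468.30.

£2,468.30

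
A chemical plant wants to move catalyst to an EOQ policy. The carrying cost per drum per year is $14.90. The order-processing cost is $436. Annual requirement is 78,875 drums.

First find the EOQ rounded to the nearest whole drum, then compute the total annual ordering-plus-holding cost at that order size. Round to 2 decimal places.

EOQ = √(2DS/H) = √(2 × 78,875 × 436 / 14.9)
    = √(4,616,040.27) ≈ 2,148.50 → Q = 2,148 drums
Orders/yr = 78,875/2,148 = 36.720; ordering cost = 36.720 × $436 = $16,010.01
Average inventory = 2,148/2 = 1074; holding cost = 1074 × $14.9 = $16,002.60
Total = $16,010.01 + $16,002.60 = $32,012.61

$32,012.61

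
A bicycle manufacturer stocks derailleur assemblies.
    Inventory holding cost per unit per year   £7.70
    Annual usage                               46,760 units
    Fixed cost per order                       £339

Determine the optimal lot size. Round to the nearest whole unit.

2,029 units

2DS/H = 2·46,760·339/7.7 = 4,117,309.09
EOQ = √4,117,309.09 ≈ 2,029.12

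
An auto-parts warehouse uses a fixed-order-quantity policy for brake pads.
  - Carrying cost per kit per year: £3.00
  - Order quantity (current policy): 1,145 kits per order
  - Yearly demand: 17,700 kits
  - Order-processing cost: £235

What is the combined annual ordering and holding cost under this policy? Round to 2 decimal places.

£5,350.25

Annual ordering cost = (D/Q)·S = (17,700/1,145) × 235 = £3,632.75
Annual holding cost  = (Q/2)·H = (1,145/2) × 3 = £1,717.50
Total = £3,632.75 + £1,717.50 = £5,350.25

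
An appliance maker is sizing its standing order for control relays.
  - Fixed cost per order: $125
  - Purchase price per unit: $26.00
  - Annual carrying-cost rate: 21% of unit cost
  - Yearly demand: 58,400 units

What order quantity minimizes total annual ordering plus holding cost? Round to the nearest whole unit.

Holding cost per unit per year: H = 21% × $26 = $5.4600
Q* = √(2·D·S / H) = √(2·58,400·125 / 5.46) = √2,673,992.7 ≈ 1,635.23

1,635 units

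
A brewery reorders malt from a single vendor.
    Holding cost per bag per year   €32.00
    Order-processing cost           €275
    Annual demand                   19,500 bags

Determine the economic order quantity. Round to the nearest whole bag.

579 bags

Optimal lot size Q* = (2 × 19,500 × €275 / €32)^½ ≈ 578.93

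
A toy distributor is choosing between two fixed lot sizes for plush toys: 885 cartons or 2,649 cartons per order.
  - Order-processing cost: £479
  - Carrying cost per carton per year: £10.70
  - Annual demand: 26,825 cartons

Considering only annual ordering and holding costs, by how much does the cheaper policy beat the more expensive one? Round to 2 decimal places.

£230.87

TC(Q) = (D/Q)S + (Q/2)H
TC(885) = (26,825/885)×479 + (885/2)×10.7 = £19,253.59
TC(2,649) = (26,825/2,649)×479 + (2,649/2)×10.7 = £19,022.73
Lots of 2,649 are cheaper by £230.87.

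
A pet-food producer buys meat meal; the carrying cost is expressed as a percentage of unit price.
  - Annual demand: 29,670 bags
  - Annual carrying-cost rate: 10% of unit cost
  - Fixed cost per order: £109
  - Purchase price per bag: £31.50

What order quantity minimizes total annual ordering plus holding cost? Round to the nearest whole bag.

1,433 bags

Carrying cost H = £31.5 × 10% = £3.1500/bag/yr
Q* = √(2·D·S / H) = √(2·29,670·109 / 3.15) = √2,053,352.4 ≈ 1,432.95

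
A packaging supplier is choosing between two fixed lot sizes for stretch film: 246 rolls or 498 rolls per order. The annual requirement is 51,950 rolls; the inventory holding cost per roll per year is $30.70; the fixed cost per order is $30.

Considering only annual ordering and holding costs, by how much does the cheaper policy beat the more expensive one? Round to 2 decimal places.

$662.35

Annual cost at Q: ordering D·S/Q plus holding Q·H/2.
TC(246) = (51,950/246)×30 + (246/2)×30.7 = $10,111.47
TC(498) = (51,950/498)×30 + (498/2)×30.7 = $10,773.82
Lots of 246 are cheaper by $662.35.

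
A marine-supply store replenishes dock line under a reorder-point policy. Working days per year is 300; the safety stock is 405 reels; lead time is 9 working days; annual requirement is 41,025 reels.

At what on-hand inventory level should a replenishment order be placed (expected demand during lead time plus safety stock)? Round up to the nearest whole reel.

1,636 reels

Daily demand d = 41,025 / 300 = 136.750 reels/day
Demand during lead time = 136.750 × 9 = 1,230.75
Reorder point = 1,230.75 + 405 = 1,635.75 → round up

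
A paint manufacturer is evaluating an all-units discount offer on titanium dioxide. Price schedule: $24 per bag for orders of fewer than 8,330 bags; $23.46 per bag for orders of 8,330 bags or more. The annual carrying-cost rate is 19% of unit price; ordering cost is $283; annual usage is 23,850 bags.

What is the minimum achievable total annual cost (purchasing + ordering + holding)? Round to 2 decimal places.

H₁ = 19%×$24 = $4.5600;  H₂ = 19%×$23.46 = $4.4574
EOQ₁ = √(2×23,850×283/4.5600) = 1,720.56  (< 8,330, feasible at tier 1)
EOQ₂ = √(2×23,850×283/4.4574) = 1,740.25  (< 8,330 → use Q = 8,330 at tier-2 price)
TC(tier 1 (EOQ₁), Q≈1,720.6) = $580,245.76
TC(tier 2, Q≈8,330.0) = $578,896.34
Minimum at tier 2: $578,896.34

$578,896.34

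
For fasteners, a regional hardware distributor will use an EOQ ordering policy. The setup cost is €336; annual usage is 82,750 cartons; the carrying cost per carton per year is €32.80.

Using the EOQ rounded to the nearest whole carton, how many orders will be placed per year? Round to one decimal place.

63.6 orders per year

EOQ = √(2DS/H) = √(2 × 82,750 × 336 / 32.8)
    = √(1,695,365.85) ≈ 1,302.06 → Q = 1,302
Orders per year = D/Q = 82,750 / 1,302 = 63.556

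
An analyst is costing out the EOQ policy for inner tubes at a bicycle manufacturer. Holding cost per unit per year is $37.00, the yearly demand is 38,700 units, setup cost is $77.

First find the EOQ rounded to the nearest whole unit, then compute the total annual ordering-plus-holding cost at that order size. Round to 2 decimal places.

$14,849.67

2DS/H = 2·38,700·77/37 = 161,075.68
EOQ = √161,075.68 ≈ 401.34 → Q = 401 units
Orders/yr = 38,700/401 = 96.509; ordering cost = 96.509 × $77 = $7,431.17
Average inventory = 401/2 = 200.5; holding cost = 200.5 × $37 = $7,418.50
Total = $7,431.17 + $7,418.50 = $14,849.67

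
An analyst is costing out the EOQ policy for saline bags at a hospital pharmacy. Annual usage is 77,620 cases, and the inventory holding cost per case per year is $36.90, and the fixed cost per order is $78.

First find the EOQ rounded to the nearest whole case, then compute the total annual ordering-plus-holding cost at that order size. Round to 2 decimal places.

$21,137.92

Optimal lot size Q* = (2 × 77,620 × $78 / $36.9)^½ ≈ 572.84 → Q = 573 cases
Annual ordering cost = (D/Q)·S = (77,620/573) × 78 = $10,566.07
Annual holding cost  = (Q/2)·H = (573/2) × 36.9 = $10,571.85
Total = $10,566.07 + $10,571.85 = $21,137.92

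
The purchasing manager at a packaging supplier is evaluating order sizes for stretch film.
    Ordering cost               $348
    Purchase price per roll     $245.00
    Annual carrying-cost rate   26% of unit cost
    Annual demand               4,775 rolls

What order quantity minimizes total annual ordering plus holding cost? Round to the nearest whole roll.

Carrying cost H = $245 × 26% = $63.7000/roll/yr
Q* = √(2·D·S / H) = √(2·4,775·348 / 63.7) = √52,172.7 ≈ 228.41

228 rolls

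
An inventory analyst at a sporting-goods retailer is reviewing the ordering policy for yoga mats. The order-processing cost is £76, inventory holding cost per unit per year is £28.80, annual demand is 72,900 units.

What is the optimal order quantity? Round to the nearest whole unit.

620 units

Q* = √(2·D·S / H) = √(2·72,900·76 / 28.8) = √384,750.0 ≈ 620.28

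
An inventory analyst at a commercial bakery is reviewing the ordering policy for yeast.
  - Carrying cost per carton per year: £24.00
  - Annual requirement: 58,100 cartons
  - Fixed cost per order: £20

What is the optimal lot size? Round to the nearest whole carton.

2DS/H = 2·58,100·20/24 = 96,833.33
EOQ = √96,833.33 ≈ 311.18

311 cartons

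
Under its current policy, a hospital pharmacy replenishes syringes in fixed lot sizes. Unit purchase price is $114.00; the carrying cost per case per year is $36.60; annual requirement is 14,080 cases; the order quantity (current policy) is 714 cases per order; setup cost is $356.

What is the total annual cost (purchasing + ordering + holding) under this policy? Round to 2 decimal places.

Orders/yr = 14,080/714 = 19.720; ordering cost = 19.720 × $356 = $7,020.28
Average inventory = 714/2 = 357; holding cost = 357 × $36.6 = $13,066.20
Purchase cost = D·C = 14,080 × 114 = $1,605,120.00
Total = $7,020.28 + $13,066.20 + $1,605,120.00 = $1,625,206.48

$1,625,206.48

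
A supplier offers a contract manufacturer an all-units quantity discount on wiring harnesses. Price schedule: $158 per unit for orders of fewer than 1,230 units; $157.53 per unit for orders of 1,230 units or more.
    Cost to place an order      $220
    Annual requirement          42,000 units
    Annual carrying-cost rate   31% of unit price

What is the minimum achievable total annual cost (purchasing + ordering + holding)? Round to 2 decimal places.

$6,653,805.29

H₁ = 31%×$158 = $48.9800;  H₂ = 31%×$157.53 = $48.8343
EOQ₁ = √(2×42,000×220/48.9800) = 614.24  (< 1,230, feasible at tier 1)
EOQ₂ = √(2×42,000×220/48.8343) = 615.16  (< 1,230 → use Q = 1,230 at tier-2 price)
TC(tier 1 (EOQ₁), Q≈614.2) = $6,666,085.72
TC(tier 2, Q≈1,230.0) = $6,653,805.29
Minimum at tier 2: $6,653,805.29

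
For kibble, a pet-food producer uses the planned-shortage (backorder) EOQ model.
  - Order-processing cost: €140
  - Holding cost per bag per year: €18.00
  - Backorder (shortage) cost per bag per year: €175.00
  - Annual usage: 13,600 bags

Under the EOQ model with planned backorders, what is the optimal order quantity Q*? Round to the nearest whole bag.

483 bags

Basic EOQ = √(2·13,600·140/18) = 459.952
Backorder adjustment √((H+b)/b) = √((18+175)/175) = 1.0502
Q* = 459.952 × 1.0502 ≈ 483.03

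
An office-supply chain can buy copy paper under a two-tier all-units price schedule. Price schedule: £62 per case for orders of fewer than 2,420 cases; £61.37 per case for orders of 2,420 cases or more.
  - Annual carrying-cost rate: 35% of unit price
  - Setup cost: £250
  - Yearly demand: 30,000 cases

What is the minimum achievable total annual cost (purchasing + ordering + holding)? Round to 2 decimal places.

£1,870,189.37

H₁ = 35%×£62 = £21.7000;  H₂ = 35%×£61.37 = £21.4795
EOQ₁ = √(2×30,000×250/21.7000) = 831.41  (< 2,420, feasible at tier 1)
EOQ₂ = √(2×30,000×250/21.4795) = 835.67  (< 2,420 → use Q = 2,420 at tier-2 price)
TC(tier 1 (EOQ₁), Q≈831.4) = £1,878,041.62
TC(tier 2, Q≈2,420.0) = £1,870,189.37
Minimum at tier 2: £1,870,189.37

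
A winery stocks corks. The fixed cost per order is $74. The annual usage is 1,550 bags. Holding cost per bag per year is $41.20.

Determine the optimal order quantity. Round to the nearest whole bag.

Q* = √(2·D·S / H) = √(2·1,550·74 / 41.2) = √5,568.0 ≈ 74.62

75 bags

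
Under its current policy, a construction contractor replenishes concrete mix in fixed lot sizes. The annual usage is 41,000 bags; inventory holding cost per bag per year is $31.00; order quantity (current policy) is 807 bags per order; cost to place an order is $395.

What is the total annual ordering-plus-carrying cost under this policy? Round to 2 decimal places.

Annual ordering cost = (D/Q)·S = (41,000/807) × 395 = $20,068.15
Annual holding cost  = (Q/2)·H = (807/2) × 31 = $12,508.50
Total = $20,068.15 + $12,508.50 = $32,576.65

$32,576.65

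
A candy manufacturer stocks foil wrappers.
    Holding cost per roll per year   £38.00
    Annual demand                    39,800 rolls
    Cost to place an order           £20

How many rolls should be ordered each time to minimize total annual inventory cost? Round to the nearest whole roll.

205 rolls

2DS/H = 2·39,800·20/38 = 41,894.74
EOQ = √41,894.74 ≈ 204.68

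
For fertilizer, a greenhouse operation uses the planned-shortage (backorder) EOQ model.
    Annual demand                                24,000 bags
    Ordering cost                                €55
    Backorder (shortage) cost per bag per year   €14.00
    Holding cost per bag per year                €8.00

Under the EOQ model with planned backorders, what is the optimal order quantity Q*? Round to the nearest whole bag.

720 bags

Q* = √(2DS/H) · √((H + b)/b)
   = √(2 × 24,000 × 55 / 8) · √((8 + 14) / 14)
   = 574.456 × 1.2536 ≈ 720.12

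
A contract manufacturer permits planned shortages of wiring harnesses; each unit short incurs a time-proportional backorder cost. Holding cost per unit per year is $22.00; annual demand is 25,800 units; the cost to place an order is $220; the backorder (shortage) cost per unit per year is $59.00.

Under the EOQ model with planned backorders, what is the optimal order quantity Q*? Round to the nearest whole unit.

Basic EOQ = √(2·25,800·220/22) = 718.331
Backorder adjustment √((H+b)/b) = √((22+59)/59) = 1.1717
Q* = 718.331 × 1.1717 ≈ 841.67

842 units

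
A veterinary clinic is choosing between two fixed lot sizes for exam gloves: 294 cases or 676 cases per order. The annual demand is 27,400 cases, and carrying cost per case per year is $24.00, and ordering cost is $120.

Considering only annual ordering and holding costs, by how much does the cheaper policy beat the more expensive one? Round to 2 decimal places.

Annual cost at Q: ordering D·S/Q plus holding Q·H/2.
TC(294) = (27,400/294)×120 + (294/2)×24 = $14,711.67
TC(676) = (27,400/676)×120 + (676/2)×24 = $12,975.91
Lots of 676 are cheaper by $1,735.77.

$1,735.77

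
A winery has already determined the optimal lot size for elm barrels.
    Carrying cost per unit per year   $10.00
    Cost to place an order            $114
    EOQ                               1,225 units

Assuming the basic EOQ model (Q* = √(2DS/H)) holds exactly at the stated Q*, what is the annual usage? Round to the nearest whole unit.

65,817 units per year

Since Q* = (2DS/H)^½, squaring gives Q*²·H = 2DS.
D = Q²H / (2S) = 1,225² × 10 / (2 × 114) = 65,816.89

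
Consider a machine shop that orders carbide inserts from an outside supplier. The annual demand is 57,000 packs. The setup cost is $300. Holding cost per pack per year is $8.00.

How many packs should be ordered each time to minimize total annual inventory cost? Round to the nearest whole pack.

Q* = √(2·D·S / H) = √(2·57,000·300 / 8) = √4,275,000.0 ≈ 2,067.61

2,068 packs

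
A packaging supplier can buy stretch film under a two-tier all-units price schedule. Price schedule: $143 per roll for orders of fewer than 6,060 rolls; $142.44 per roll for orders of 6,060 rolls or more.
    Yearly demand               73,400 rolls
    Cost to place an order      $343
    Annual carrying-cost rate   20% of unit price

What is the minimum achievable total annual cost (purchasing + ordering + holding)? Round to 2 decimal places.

H₁ = 20%×$143 = $28.6000;  H₂ = 20%×$142.44 = $28.4880
EOQ₁ = √(2×73,400×343/28.6000) = 1,326.87  (< 6,060, feasible at tier 1)
EOQ₂ = √(2×73,400×343/28.4880) = 1,329.47  (< 6,060 → use Q = 6,060 at tier-2 price)
TC(tier 1 (EOQ₁), Q≈1,326.9) = $10,534,148.37
TC(tier 2, Q≈6,060.0) = $10,545,569.13
Minimum at tier 1 (EOQ₁): $10,534,148.37

$10,534,148.37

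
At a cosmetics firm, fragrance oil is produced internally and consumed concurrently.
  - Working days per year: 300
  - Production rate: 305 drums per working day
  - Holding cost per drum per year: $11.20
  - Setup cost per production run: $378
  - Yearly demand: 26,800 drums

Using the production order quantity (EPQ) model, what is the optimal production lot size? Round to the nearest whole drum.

1,599 drums

d = 26,800/300 = 89.3333 drums/day;  effective holding cost H(1 − d/p) = 11.2·(1 − 89.3333/305) = 7.91956
Q* = √(2DS / H_eff) = √(2·26,800·378 / 7.91956) ≈ 1,599.48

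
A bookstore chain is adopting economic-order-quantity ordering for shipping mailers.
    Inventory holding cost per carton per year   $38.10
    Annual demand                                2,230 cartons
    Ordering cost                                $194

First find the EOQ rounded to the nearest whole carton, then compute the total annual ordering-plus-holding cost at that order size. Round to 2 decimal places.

$5,741.58

Q* = √(2·D·S / H) = √(2·2,230·194 / 38.1) = √22,709.7 ≈ 150.70 → Q = 151 cartons
Ordering: D/Q × S = 2,230/151 × $194 = $2,865.03
Holding:  Q/2 × H = 151/2 × $38.1 = $2,876.55
Total = $2,865.03 + $2,876.55 = $5,741.58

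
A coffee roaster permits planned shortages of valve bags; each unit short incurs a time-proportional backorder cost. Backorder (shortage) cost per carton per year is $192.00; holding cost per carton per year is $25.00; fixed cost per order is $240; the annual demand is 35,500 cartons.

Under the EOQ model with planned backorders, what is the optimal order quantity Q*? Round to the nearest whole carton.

Basic EOQ = √(2·35,500·240/25) = 825.591
Backorder adjustment √((H+b)/b) = √((25+192)/192) = 1.0631
Q* = 825.591 × 1.0631 ≈ 877.70

878 cartons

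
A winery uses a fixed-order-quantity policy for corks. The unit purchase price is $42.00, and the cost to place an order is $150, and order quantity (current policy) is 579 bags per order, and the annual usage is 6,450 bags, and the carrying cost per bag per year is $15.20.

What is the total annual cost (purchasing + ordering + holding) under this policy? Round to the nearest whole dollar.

$276,971

Ordering: D/Q × S = 6,450/579 × $150 = $1,670.98
Holding:  Q/2 × H = 579/2 × $15.2 = $4,400.40
Purchase cost = D·C = 6,450 × 42 = $270,900.00
Total = $1,670.98 + $4,400.40 + $270,900.00 = $276,971.38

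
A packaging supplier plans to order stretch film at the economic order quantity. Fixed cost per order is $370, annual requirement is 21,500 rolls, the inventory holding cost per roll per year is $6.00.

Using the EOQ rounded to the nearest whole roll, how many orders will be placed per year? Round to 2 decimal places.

Optimal lot size Q* = (2 × 21,500 × $370 / $6)^½ ≈ 1,628.39 → Q = 1,628
Orders per year = D/Q = 21,500 / 1,628 = 13.206

13.21 orders per year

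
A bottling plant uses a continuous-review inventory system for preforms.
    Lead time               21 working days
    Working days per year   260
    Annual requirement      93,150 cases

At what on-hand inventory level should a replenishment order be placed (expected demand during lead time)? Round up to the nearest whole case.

7,524 cases

Daily demand d = 93,150 / 260 = 358.269 cases/day
Demand during lead time = 358.269 × 21 = 7,523.65
Reorder point = 7,523.65 → round up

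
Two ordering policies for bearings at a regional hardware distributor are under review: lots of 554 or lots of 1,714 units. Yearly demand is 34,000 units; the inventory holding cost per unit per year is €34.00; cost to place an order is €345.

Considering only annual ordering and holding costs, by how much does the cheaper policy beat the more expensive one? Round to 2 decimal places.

€5,390.36

For each Q, cost = (D/Q)·S + (Q/2)·H.
TC(554) = (34,000/554)×345 + (554/2)×34 = €30,591.29
TC(1,714) = (34,000/1,714)×345 + (1,714/2)×34 = €35,981.64
|ΔTC| = |€30,591.29 − €35,981.64| = €5,390.36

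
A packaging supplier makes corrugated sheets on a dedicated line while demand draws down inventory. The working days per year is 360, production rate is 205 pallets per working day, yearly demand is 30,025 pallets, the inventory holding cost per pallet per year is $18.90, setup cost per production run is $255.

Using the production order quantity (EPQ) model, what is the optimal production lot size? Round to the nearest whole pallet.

1,169 pallets

d = 30,025/360 = 83.4028 pallets/day;  effective holding cost H(1 − d/p) = 18.9·(1 − 83.4028/205) = 11.21067
Q* = √(2DS / H_eff) = √(2·30,025·255 / 11.21067) ≈ 1,168.72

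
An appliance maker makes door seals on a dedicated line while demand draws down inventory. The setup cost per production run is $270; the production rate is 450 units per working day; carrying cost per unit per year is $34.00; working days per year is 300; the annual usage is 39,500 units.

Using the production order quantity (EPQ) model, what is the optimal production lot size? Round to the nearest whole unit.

942 units

d = 39,500/300 = 131.6667 units/day;  effective holding cost H(1 − d/p) = 34·(1 − 131.6667/450) = 24.05185
Q* = √(2DS / H_eff) = √(2·39,500·270 / 24.05185) ≈ 941.72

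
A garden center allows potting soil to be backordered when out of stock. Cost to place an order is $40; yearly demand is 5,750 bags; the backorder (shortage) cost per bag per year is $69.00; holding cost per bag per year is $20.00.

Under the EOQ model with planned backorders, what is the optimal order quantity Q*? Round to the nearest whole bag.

Basic EOQ = √(2·5,750·40/20) = 151.658
Backorder adjustment √((H+b)/b) = √((20+69)/69) = 1.1357
Q* = 151.658 × 1.1357 ≈ 172.24

172 bags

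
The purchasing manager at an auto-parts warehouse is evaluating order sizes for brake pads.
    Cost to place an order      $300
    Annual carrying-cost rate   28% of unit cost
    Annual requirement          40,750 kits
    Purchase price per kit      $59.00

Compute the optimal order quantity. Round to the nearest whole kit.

H = i·C = 0.28 × $59 = $16.5200 per kit-year
EOQ = √(2DS/H) = √(2 × 40,750 × 300 / 16.52)
    = √(1,480,024.21) ≈ 1,216.56

1,217 kits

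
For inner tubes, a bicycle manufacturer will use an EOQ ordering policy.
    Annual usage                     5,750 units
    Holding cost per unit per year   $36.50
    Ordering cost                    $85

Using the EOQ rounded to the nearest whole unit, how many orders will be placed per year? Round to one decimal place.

35.1 orders per year

Optimal lot size Q* = (2 × 5,750 × $85 / $36.5)^½ ≈ 163.65 → Q = 164
Orders per year = D/Q = 5,750 / 164 = 35.061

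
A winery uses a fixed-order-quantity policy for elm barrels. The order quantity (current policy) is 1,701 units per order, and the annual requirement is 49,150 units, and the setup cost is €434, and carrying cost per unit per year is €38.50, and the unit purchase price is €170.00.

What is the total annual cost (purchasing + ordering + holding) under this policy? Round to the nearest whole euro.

€8,400,785

Annual ordering cost = (D/Q)·S = (49,150/1,701) × 434 = €12,540.33
Annual holding cost  = (Q/2)·H = (1,701/2) × 38.5 = €32,744.25
Purchase cost = D·C = 49,150 × 170 = €8,355,500.00
Total = €12,540.33 + €32,744.25 + €8,355,500.00 = €8,400,784.58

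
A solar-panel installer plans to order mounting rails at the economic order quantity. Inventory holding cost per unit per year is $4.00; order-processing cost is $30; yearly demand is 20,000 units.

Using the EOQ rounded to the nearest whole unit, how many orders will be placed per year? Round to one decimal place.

Q* = √(2·D·S / H) = √(2·20,000·30 / 4) = √300,000.0 ≈ 547.72 → Q = 548
N = D/Q = 20,000/548 ≈ 36.496 orders/yr

36.5 orders per year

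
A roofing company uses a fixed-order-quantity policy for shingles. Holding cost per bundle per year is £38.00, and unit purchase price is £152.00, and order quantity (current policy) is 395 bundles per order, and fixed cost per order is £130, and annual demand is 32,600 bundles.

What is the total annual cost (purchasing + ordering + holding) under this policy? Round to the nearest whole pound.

Orders/yr = 32,600/395 = 82.532; ordering cost = 82.532 × £130 = £10,729.11
Average inventory = 395/2 = 197.5; holding cost = 197.5 × £38 = £7,505.00
Purchase cost = D·C = 32,600 × 152 = £4,955,200.00
Total = £10,729.11 + £7,505.00 + £4,955,200.00 = £4,973,434.11

£4,973,434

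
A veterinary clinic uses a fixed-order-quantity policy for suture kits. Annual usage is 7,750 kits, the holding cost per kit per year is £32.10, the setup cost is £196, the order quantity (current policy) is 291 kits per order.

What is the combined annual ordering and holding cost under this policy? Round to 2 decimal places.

£9,890.48

Orders/yr = 7,750/291 = 26.632; ordering cost = 26.632 × £196 = £5,219.93
Average inventory = 291/2 = 145.5; holding cost = 145.5 × £32.1 = £4,670.55
Total = £5,219.93 + £4,670.55 = £9,890.48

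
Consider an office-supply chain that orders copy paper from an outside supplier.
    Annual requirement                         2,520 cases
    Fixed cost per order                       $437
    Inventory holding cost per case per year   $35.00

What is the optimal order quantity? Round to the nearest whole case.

251 cases

EOQ = √(2DS/H) = √(2 × 2,520 × 437 / 35)
    = √(62,928.00) ≈ 250.85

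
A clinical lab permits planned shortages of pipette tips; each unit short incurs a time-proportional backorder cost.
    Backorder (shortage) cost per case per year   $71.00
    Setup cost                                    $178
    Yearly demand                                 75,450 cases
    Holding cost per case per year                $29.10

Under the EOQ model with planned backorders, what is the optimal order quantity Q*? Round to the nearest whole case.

1,141 cases

Q* = √(2DS/H) · √((H + b)/b)
   = √(2 × 75,450 × 178 / 29.1) · √((29.1 + 71) / 71)
   = 960.745 × 1.1874 ≈ 1,140.76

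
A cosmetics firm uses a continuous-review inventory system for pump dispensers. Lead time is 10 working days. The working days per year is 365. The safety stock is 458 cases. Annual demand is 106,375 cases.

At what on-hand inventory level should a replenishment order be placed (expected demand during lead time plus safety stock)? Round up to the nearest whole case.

3,373 cases

Daily demand d = 106,375 / 365 = 291.438 cases/day
Demand during lead time = 291.438 × 10 = 2,914.38
Reorder point = 2,914.38 + 458 = 3,372.38 → round up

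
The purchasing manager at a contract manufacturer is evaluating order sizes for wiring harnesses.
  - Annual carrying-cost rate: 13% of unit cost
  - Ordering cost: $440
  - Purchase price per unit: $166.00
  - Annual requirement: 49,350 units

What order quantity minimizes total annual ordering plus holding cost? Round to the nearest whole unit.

H = i·C = 0.13 × $166 = $21.5800 per unit-year
EOQ = √(2DS/H) = √(2 × 49,350 × 440 / 21.58)
    = √(2,012,418.91) ≈ 1,418.60

1,419 units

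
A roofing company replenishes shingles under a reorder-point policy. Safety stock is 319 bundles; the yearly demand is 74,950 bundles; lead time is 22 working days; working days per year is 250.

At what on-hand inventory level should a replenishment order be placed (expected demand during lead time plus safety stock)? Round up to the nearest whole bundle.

Daily demand d = 74,950 / 250 = 299.800 bundles/day
Demand during lead time = 299.800 × 22 = 6,595.60
Reorder point = 6,595.60 + 319 = 6,914.60 → round up

6,915 bundles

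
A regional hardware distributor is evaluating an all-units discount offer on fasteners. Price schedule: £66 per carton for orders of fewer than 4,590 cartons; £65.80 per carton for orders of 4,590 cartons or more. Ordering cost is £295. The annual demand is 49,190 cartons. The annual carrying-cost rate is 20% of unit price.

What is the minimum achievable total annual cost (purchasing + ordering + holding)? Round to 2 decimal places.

£3,266,112.73

H₁ = 20%×£66 = £13.2000;  H₂ = 20%×£65.80 = £13.1600
EOQ₁ = √(2×49,190×295/13.2000) = 1,482.78  (< 4,590, feasible at tier 1)
EOQ₂ = √(2×49,190×295/13.1600) = 1,485.03  (< 4,590 → use Q = 4,590 at tier-2 price)
TC(tier 1 (EOQ₁), Q≈1,482.8) = £3,266,112.73
TC(tier 2, Q≈4,590.0) = £3,270,065.65
Minimum at tier 1 (EOQ₁): £3,266,112.73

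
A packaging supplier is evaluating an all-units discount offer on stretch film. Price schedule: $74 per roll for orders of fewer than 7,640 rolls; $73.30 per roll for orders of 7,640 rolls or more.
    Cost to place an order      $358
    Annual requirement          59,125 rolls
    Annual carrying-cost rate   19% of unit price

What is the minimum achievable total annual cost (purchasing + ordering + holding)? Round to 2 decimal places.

H₁ = 19%×$74 = $14.0600;  H₂ = 19%×$73.30 = $13.9270
EOQ₁ = √(2×59,125×358/14.0600) = 1,735.20  (< 7,640, feasible at tier 1)
EOQ₂ = √(2×59,125×358/13.9270) = 1,743.47  (< 7,640 → use Q = 7,640 at tier-2 price)
TC(tier 1 (EOQ₁), Q≈1,735.2) = $4,399,646.91
TC(tier 2, Q≈7,640.0) = $4,389,834.16
Minimum at tier 2: $4,389,834.16

$4,389,834.16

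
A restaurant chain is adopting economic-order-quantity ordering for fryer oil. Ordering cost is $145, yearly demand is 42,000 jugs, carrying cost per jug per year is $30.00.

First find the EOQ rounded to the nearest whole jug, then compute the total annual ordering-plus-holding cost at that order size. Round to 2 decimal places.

$19,115.44

Optimal lot size Q* = (2 × 42,000 × $145 / $30)^½ ≈ 637.18 → Q = 637 jugs
Orders/yr = 42,000/637 = 65.934; ordering cost = 65.934 × $145 = $9,560.44
Average inventory = 637/2 = 318.5; holding cost = 318.5 × $30 = $9,555.00
Total = $9,560.44 + $9,555.00 = $19,115.44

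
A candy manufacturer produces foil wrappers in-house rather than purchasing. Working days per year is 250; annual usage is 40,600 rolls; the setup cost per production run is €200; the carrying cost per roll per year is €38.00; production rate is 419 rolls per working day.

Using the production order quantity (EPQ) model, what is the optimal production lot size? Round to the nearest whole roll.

835 rolls

Daily demand d = 40,600/250 = 162.400; p = 419; 1 − d/p = 0.61241
EPQ = √(2DS / (H(1 − d/p)))
    = √(2 × 40,600 × 200 / (38 × 0.61241)) ≈ 835.37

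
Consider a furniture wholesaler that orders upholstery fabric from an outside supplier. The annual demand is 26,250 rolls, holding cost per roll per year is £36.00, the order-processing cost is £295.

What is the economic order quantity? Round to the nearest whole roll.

656 rolls

2DS/H = 2·26,250·295/36 = 430,208.33
EOQ = √430,208.33 ≈ 655.90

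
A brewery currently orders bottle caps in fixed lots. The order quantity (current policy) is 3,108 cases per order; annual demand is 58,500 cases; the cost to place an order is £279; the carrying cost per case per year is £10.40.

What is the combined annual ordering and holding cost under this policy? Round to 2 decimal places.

£21,413.05

Ordering: D/Q × S = 58,500/3,108 × £279 = £5,251.45
Holding:  Q/2 × H = 3,108/2 × £10.4 = £16,161.60
Total = £5,251.45 + £16,161.60 = £21,413.05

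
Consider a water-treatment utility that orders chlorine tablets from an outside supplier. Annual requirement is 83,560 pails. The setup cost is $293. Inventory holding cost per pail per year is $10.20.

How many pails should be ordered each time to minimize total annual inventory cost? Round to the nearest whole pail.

Optimal lot size Q* = (2 × 83,560 × $293 / $10.2)^½ ≈ 2,191.03

2,191 pails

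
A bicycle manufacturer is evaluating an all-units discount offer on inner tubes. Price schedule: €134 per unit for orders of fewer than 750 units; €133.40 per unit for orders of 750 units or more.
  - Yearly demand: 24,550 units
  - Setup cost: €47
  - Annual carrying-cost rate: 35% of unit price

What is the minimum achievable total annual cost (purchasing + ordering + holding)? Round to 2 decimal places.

H₁ = 35%×€134 = €46.9000;  H₂ = 35%×€133.40 = €46.6900
EOQ₁ = √(2×24,550×47/46.9000) = 221.82  (< 750, feasible at tier 1)
EOQ₂ = √(2×24,550×47/46.6900) = 222.32  (< 750 → use Q = 750 at tier-2 price)
TC(tier 1 (EOQ₁), Q≈221.8) = €3,300,103.42
TC(tier 2, Q≈750.0) = €3,294,017.22
Minimum at tier 2: €3,294,017.22

€3,294,017.22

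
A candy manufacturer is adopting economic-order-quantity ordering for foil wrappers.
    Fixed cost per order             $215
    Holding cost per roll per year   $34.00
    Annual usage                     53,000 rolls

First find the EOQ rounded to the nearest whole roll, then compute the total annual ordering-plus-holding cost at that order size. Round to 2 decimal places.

$27,836.31

EOQ = √(2DS/H) = √(2 × 53,000 × 215 / 34)
    = √(670,294.12) ≈ 818.71 → Q = 819 rolls
Annual ordering cost = (D/Q)·S = (53,000/819) × 215 = $13,913.31
Annual holding cost  = (Q/2)·H = (819/2) × 34 = $13,923.00
Total = $13,913.31 + $13,923.00 = $27,836.31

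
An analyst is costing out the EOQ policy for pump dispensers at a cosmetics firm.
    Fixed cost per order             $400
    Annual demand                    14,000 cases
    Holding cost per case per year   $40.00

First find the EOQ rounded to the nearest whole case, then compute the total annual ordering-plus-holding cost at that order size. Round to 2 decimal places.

EOQ = √(2DS/H) = √(2 × 14,000 × 400 / 40)
    = √(280,000.00) ≈ 529.15 → Q = 529 cases
Orders/yr = 14,000/529 = 26.465; ordering cost = 26.465 × $400 = $10,586.01
Average inventory = 529/2 = 264.5; holding cost = 264.5 × $40 = $10,580.00
Total = $10,586.01 + $10,580.00 = $21,166.01

$21,166.01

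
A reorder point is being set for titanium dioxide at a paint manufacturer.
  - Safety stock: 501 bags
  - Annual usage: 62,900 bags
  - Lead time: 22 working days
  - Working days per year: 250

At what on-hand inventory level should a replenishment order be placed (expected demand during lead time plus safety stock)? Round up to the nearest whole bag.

6,037 bags

Daily demand d = 62,900 / 250 = 251.600 bags/day
Demand during lead time = 251.600 × 22 = 5,535.20
Reorder point = 5,535.20 + 501 = 6,036.20 → round up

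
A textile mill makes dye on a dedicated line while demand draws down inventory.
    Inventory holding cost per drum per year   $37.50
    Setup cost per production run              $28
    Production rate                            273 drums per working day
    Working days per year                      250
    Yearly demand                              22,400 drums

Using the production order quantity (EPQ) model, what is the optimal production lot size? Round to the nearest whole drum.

223 drums

d = 22,400/250 = 89.6000 drums/day;  effective holding cost H(1 − d/p) = 37.5·(1 − 89.6000/273) = 25.19231
Q* = √(2DS / H_eff) = √(2·22,400·28 / 25.19231) ≈ 223.14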